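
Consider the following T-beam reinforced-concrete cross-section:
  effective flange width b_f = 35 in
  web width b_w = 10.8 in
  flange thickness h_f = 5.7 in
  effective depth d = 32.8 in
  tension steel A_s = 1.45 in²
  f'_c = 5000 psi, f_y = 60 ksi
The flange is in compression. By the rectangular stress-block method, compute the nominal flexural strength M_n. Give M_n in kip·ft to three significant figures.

M_n ≈ 236 kip·ft

Tension: T = A_s f_y = 1.45 × 60 = 87 kips.
Try a within the flange: a = T/(0.85 f'_c b_f) = 87/(0.85 × 5 × 35) = 0.585 in.
Since a = 0.585 ≤ h_f = 5.7 in, the stress block lies entirely in the flange; analyse as a rectangular beam of width b_f.
M_n = T(d − a/2) = 87 × (32.8 − 0.2925) = 2828.2 kip·in.
M_n = 2828.2/12 = 235.68 kip·ft.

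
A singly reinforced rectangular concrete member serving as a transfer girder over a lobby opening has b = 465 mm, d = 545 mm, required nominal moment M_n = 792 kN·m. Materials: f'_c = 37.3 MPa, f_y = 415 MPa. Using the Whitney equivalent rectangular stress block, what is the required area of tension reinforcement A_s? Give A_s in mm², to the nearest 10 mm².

With M_n = 0.85 f'_c a b (d − a/2), solve the quadratic for a:
a = d − √(d² − 2M_n/(0.85 f'_c b)) = 545 − √(545² − 2 × 792×10⁶/(0.85 × 37.3 × 465)) = 109.59 mm.
A_s = 0.85 f'_c a b / f_y = 0.85 × 37.3 × 109.59 × 465 / 415 = 3893.2 mm².

A_s ≈ 3890 mm²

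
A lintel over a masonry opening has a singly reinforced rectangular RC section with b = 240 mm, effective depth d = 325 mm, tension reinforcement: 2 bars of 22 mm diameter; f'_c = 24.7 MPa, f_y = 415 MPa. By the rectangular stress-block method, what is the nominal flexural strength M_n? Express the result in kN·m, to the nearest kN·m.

A_s = 2 × 380 = 760 mm².
T = A_s f_y = 760 × 415 = 315400 N = 315.4 kN.
From C = T: a = T/(0.85 f'_c b) = 315400/(0.85 × 24.7 × 240) = 62.59 mm.
M_n = T(d − a/2) = 315.4 kN × (325 − 31.295) mm = 92.63 kN·m.

M_n ≈ 93 kN·m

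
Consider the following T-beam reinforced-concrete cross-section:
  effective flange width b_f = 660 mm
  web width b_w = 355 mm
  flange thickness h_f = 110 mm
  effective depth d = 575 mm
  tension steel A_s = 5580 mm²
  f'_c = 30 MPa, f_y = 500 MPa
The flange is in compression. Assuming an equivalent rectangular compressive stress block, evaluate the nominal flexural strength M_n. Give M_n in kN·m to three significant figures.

M_n ≈ 1350 kN·m

Tension: T = A_s f_y = 5580 × 500 = 2790000 N.
Try a within the flange: a = T/(0.85 f'_c b_f) = 2790000/(0.85 × 30 × 660) = 165.78 mm.
a = 165.78 > h_f = 110 mm: the block extends into the web. Split into flange-overhang and web parts.
C_f = 0.85 f'_c (b_f − b_w) h_f = 0.85 × 30 × (660 − 355) × 110 = 855525 N.
Remaining web compression depth: a_w = (T − C_f)/(0.85 f'_c b_w) = (2790000 − 855525)/(0.85 × 30 × 355) = 213.70 mm.
M_n = C_f(d − h_f/2) + (T − C_f)(d − a_w/2) = 855525 × (575 − 55) + 1934475 × (575 − 106.85) = 444.87 + 905.62 = 1350.49 × 10⁶ N·mm.
M_n = 1350.49 kN·m.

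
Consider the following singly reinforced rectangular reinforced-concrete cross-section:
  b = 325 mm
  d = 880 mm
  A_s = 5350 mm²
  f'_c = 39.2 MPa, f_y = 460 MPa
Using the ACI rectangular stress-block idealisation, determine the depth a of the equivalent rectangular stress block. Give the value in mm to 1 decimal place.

a ≈ 227.3 mm

T = A_s f_y = 5350 × 460 = 2461000 N = 2461 kN.
Setting C = 0.85 f'_c a b equal to T: a = 2461000/(0.85 × 39.2 × 325) = 227.3 mm.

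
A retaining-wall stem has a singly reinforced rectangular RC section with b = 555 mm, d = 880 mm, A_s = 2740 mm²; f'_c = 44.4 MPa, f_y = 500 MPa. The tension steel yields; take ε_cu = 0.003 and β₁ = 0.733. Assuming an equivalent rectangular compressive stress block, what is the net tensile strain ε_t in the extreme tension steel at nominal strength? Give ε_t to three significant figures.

ε_t ≈ 0.0266

a = A_s f_y/(0.85 f'_c b) = 65.41 mm.
β₁ = 0.733, so c = a/β₁ = 65.41/0.733 = 89.24 mm.
From the linear strain diagram with ε_cu = 0.003: ε_t = 0.003 (d − c)/c = 0.003 × (880 − 89.24)/89.24 = 0.0266.
Since ε_t ≥ 0.005, the section is tension-controlled.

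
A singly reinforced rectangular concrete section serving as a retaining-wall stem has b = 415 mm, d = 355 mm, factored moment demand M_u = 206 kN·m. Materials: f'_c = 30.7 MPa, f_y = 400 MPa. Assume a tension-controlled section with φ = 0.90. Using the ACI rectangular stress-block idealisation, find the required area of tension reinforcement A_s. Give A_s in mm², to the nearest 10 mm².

M_n = M_u/φ = 206/0.90 = 228.889 kN·m.
With M_n = 0.85 f'_c a b (d − a/2), solve the quadratic for a:
a = d − √(d² − 2M_n/(0.85 f'_c b)) = 355 − √(355² − 2 × 228.889×10⁶/(0.85 × 30.7 × 415)) = 65.60 mm.
A_s = 0.85 f'_c a b / f_y = 0.85 × 30.7 × 65.60 × 415 / 400 = 1776.0 mm².

A_s ≈ 1780 mm²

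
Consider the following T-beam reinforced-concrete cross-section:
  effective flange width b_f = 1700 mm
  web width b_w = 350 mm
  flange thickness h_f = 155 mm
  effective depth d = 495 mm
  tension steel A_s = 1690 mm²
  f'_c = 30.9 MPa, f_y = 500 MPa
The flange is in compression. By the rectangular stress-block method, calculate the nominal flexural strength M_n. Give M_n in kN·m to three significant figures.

M_n ≈ 410 kN·m

Tension: T = A_s f_y = 1690 × 500 = 845000 N.
Try a within the flange: a = T/(0.85 f'_c b_f) = 845000/(0.85 × 30.9 × 1700) = 18.92 mm.
Since a = 18.92 ≤ h_f = 155 mm, the stress block lies entirely in the flange; analyse as a rectangular beam of width b_f.
M_n = T(d − a/2) = 845000 × (495 − 9.46) = 410.28 × 10⁶ N·mm.
M_n = 410.28 kN·m.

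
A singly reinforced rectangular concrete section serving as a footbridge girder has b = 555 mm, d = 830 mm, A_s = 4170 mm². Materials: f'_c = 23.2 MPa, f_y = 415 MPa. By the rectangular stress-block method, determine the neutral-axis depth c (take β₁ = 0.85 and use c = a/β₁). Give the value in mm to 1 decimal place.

c ≈ 186.0 mm

T = A_s f_y = 4170 × 415 = 1730550 N = 1730.55 kN.
Setting C = 0.85 f'_c a b equal to T: a = 1730550/(0.85 × 23.2 × 555) = 158.119 mm.
With β₁ = 0.85, c = a/β₁ = 158.119/0.85 = 186.0 mm.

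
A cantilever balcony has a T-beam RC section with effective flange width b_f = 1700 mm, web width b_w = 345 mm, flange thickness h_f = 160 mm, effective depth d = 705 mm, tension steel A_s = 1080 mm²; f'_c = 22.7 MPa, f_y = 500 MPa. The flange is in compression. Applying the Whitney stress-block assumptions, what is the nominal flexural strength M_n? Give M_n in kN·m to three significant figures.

M_n ≈ 376 kN·m

Tension: T = A_s f_y = 1080 × 500 = 540000 N.
Try a within the flange: a = T/(0.85 f'_c b_f) = 540000/(0.85 × 22.7 × 1700) = 16.46 mm.
Since a = 16.46 ≤ h_f = 160 mm, the stress block lies entirely in the flange; analyse as a rectangular beam of width b_f.
M_n = T(d − a/2) = 540000 × (705 − 8.23) = 376.26 × 10⁶ N·mm.
M_n = 376.26 kN·m.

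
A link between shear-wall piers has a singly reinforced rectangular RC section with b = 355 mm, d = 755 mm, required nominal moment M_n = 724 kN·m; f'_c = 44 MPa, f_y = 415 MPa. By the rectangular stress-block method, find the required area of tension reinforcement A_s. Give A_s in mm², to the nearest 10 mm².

A_s ≈ 2430 mm²

With M_n = 0.85 f'_c a b (d − a/2), solve the quadratic for a:
a = d − √(d² − 2M_n/(0.85 f'_c b)) = 755 − √(755² − 2 × 724×10⁶/(0.85 × 44 × 355)) = 76.06 mm.
A_s = 0.85 f'_c a b / f_y = 0.85 × 44 × 76.06 × 355 / 415 = 2433.4 mm².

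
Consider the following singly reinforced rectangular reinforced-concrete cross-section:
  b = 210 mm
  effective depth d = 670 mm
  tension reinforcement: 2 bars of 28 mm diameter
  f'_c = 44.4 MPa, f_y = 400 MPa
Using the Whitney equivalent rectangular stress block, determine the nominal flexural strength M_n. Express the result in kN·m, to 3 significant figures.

M_n ≈ 315 kN·m

A_s = 2 × 616 = 1232 mm².
T = A_s f_y = 1232 × 400 = 492800 N = 492.8 kN.
From C = T: a = T/(0.85 f'_c b) = 492800/(0.85 × 44.4 × 210) = 62.18 mm.
M_n = T(d − a/2) = 492.8 kN × (670 − 31.09) mm = 314.85 kN·m.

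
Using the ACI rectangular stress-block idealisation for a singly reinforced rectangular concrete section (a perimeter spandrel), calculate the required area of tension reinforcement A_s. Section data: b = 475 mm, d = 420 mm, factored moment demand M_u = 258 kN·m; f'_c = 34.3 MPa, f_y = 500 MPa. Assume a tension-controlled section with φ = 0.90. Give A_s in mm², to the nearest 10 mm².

M_n = M_u/φ = 258/0.90 = 286.667 kN·m.
With M_n = 0.85 f'_c a b (d − a/2), solve the quadratic for a:
a = d − √(d² − 2M_n/(0.85 f'_c b)) = 420 − √(420² − 2 × 286.667×10⁶/(0.85 × 34.3 × 475)) = 52.58 mm.
A_s = 0.85 f'_c a b / f_y = 0.85 × 34.3 × 52.58 × 475 / 500 = 1456.3 mm².

A_s ≈ 1460 mm²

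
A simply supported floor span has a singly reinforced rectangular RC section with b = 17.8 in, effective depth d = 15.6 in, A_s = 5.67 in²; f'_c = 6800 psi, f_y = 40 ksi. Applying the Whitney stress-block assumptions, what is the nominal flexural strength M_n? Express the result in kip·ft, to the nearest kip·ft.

T = A_s f_y = 5.67 × 40 = 226.8 kips.
a = T/(0.85 f'_c b) = 226.8/(0.85 × 6.8 × 17.8) = 2.204 in.
M_n = T(d − a/2) = 226.8 × (15.6 − 1.102) = 3288.1 kip·in = 3288.1/12 = 274.01 kip·ft.

M_n ≈ 274 kip·ft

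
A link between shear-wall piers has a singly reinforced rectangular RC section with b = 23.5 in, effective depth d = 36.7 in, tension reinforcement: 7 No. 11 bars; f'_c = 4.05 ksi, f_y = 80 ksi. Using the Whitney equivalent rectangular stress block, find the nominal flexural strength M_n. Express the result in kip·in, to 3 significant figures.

M_n ≈ 27300 kip·in

A_s = 7 × 1.56 = 10.92 in².
T = A_s f_y = 10.92 × 80 = 873.6 kips.
a = T/(0.85 f'_c b) = 873.6/(0.85 × 4.05 × 23.5) = 10.799 in.
M_n = T(d − a/2) = 873.6 × (36.7 − 5.3995) = 27344.1 kip·in.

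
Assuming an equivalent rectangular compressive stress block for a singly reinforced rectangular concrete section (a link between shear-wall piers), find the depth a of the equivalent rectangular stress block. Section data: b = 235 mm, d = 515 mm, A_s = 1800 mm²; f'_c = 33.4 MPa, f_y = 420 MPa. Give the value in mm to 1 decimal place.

a ≈ 113.3 mm

T = A_s f_y = 1800 × 420 = 756000 N = 756 kN.
Setting C = 0.85 f'_c a b equal to T: a = 756000/(0.85 × 33.4 × 235) = 113.3 mm.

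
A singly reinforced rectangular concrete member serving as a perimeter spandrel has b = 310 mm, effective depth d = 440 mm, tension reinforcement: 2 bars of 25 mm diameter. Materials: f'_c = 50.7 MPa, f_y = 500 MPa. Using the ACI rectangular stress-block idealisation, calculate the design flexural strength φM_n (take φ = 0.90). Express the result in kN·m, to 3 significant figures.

φM_n ≈ 186 kN·m

A_s = 2 × 491 = 982 mm².
T = A_s f_y = 982 × 500 = 491000 N = 491 kN.
From C = T: a = T/(0.85 f'_c b) = 491000/(0.85 × 50.7 × 310) = 36.75 mm.
M_n = T(d − a/2) = 491 kN × (440 − 18.375) mm = 207.02 kN·m.
φM_n = 0.90 × 207.02 = 186.32 kN·m.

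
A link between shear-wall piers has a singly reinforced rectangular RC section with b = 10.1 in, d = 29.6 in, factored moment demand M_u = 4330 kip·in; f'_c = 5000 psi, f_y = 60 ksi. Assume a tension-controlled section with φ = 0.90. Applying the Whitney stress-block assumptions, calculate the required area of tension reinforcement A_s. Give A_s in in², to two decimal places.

M_n = M_u/φ = 4330/0.90 = 4811.11 kip·in.
From M_n = 0.85 f'_c a b (d − a/2):
a = d − √(d² − 2M_n/(0.85 f'_c b)) = 29.6 − √(29.6² − 2 × 4811.11/(0.85 × 5 × 10.1)) = 4.066 in.
A_s = 0.85 f'_c a b / f_y = 0.85 × 5 × 4.066 × 10.1 / 60 = 2.909 in².

A_s ≈ 2.91 in²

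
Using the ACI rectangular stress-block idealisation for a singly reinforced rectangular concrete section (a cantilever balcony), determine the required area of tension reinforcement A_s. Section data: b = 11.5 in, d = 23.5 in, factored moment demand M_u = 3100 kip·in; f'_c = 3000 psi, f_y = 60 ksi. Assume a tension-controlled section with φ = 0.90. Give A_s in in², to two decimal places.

M_n = M_u/φ = 3100/0.90 = 3444.44 kip·in.
From M_n = 0.85 f'_c a b (d − a/2):
a = d − √(d² − 2M_n/(0.85 f'_c b)) = 23.5 − √(23.5² − 2 × 3444.44/(0.85 × 3 × 11.5)) = 5.686 in.
A_s = 0.85 f'_c a b / f_y = 0.85 × 3 × 5.686 × 11.5 / 60 = 2.779 in².

A_s ≈ 2.78 in²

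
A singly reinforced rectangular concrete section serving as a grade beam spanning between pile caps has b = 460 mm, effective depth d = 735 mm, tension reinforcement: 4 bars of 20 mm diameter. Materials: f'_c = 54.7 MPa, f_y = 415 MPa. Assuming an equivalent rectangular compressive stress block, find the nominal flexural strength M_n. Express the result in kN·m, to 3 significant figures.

M_n ≈ 377 kN·m

A_s = 4 × 314 = 1256 mm².
T = A_s f_y = 1256 × 415 = 521240 N = 521.24 kN.
From C = T: a = T/(0.85 f'_c b) = 521240/(0.85 × 54.7 × 460) = 24.37 mm.
M_n = T(d − a/2) = 521.24 kN × (735 − 12.185) mm = 376.76 kN·m.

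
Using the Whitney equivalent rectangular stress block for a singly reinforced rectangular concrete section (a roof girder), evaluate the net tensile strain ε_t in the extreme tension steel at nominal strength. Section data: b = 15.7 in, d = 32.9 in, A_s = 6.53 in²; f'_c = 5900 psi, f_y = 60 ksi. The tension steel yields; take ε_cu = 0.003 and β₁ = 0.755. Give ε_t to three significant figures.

a = A_s f_y/(0.85 f'_c b) = 4.976 in.
β₁ = 0.755, so c = a/β₁ = 4.976/0.755 = 6.591 in.
From the linear strain diagram with ε_cu = 0.003: ε_t = 0.003 (d − c)/c = 0.003 × (32.9 − 6.591)/6.591 = 0.0120.
Since ε_t ≥ 0.005, the section is tension-controlled.

ε_t ≈ 0.0120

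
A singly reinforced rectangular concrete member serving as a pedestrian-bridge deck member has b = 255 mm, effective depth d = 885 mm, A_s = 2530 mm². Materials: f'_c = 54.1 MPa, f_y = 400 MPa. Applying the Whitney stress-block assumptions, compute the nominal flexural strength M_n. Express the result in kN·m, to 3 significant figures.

T = A_s f_y = 2530 × 400 = 1012000 N = 1012 kN.
From C = T: a = T/(0.85 f'_c b) = 1012000/(0.85 × 54.1 × 255) = 86.30 mm.
M_n = T(d − a/2) = 1012 kN × (885 − 43.15) mm = 851.95 kN·m.

M_n ≈ 852 kN·m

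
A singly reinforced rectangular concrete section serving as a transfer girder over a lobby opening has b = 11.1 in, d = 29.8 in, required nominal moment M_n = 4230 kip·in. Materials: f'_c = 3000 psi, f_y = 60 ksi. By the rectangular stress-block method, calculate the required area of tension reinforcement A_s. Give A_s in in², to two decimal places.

From M_n = 0.85 f'_c a b (d − a/2):
a = d − √(d² − 2M_n/(0.85 f'_c b)) = 29.8 − √(29.8² − 2 × 4230/(0.85 × 3 × 11.1)) = 5.528 in.
A_s = 0.85 f'_c a b / f_y = 0.85 × 3 × 5.528 × 11.1 / 60 = 2.608 in².

A_s ≈ 2.61 in²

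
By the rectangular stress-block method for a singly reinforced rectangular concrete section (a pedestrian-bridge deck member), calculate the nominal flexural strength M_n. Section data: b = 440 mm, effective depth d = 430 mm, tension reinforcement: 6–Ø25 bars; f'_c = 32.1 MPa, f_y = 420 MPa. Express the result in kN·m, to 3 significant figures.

M_n ≈ 468 kN·m

A_s = 6 × 491 = 2946 mm².
T = A_s f_y = 2946 × 420 = 1237320 N = 1237.32 kN.
From C = T: a = T/(0.85 f'_c b) = 1237320/(0.85 × 32.1 × 440) = 103.06 mm.
M_n = T(d − a/2) = 1237.32 kN × (430 − 51.53) mm = 468.29 kN·m.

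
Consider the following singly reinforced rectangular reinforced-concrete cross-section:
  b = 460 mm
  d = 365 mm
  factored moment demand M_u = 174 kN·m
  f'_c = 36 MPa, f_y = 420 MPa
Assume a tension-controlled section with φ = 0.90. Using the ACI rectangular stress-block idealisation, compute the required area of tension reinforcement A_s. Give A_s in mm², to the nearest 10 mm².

A_s ≈ 1330 mm²

M_n = M_u/φ = 174/0.90 = 193.333 kN·m.
With M_n = 0.85 f'_c a b (d − a/2), solve the quadratic for a:
a = d − √(d² − 2M_n/(0.85 f'_c b)) = 365 − √(365² − 2 × 193.333×10⁶/(0.85 × 36 × 460)) = 39.80 mm.
A_s = 0.85 f'_c a b / f_y = 0.85 × 36 × 39.80 × 460 / 420 = 1333.9 mm².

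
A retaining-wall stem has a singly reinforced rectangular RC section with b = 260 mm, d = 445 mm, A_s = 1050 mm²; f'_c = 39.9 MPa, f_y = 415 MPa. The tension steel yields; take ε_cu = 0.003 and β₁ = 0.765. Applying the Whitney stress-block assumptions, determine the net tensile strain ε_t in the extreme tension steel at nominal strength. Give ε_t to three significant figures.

ε_t ≈ 0.0177

a = A_s f_y/(0.85 f'_c b) = 49.42 mm.
β₁ = 0.765, so c = a/β₁ = 49.42/0.765 = 64.60 mm.
From the linear strain diagram with ε_cu = 0.003: ε_t = 0.003 (d − c)/c = 0.003 × (445 − 64.60)/64.60 = 0.0177.
Since ε_t ≥ 0.005, the section is tension-controlled.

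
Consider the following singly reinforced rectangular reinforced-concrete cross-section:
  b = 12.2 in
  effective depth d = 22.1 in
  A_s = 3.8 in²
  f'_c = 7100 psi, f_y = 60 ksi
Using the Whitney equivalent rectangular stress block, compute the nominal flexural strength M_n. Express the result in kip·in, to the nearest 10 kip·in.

T = A_s f_y = 3.8 × 60 = 228 kips.
a = T/(0.85 f'_c b) = 228/(0.85 × 7.1 × 12.2) = 3.097 in.
M_n = T(d − a/2) = 228 × (22.1 − 1.5485) = 4685.7 kip·in.

M_n ≈ 4690 kip·in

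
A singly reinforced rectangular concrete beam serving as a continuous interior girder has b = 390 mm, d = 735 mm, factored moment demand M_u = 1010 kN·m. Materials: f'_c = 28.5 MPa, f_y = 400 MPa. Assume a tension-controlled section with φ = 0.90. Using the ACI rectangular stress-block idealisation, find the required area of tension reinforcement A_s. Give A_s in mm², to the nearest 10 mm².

M_n = M_u/φ = 1010/0.90 = 1122.22 kN·m.
With M_n = 0.85 f'_c a b (d − a/2), solve the quadratic for a:
a = d − √(d² − 2M_n/(0.85 f'_c b)) = 735 − √(735² − 2 × 1122.22×10⁶/(0.85 × 28.5 × 390)) = 184.85 mm.
A_s = 0.85 f'_c a b / f_y = 0.85 × 28.5 × 184.85 × 390 / 400 = 4366.0 mm².

A_s ≈ 4370 mm²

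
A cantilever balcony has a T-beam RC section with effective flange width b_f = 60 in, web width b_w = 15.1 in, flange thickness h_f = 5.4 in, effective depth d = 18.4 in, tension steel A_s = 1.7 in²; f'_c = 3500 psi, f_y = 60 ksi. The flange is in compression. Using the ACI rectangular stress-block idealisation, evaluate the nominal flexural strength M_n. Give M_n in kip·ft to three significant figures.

M_n ≈ 154 kip·ft

Tension: T = A_s f_y = 1.7 × 60 = 102 kips.
Try a within the flange: a = T/(0.85 f'_c b_f) = 102/(0.85 × 3.5 × 60) = 0.571 in.
Since a = 0.571 ≤ h_f = 5.4 in, the stress block lies entirely in the flange; analyse as a rectangular beam of width b_f.
M_n = T(d − a/2) = 102 × (18.4 − 0.2855) = 1847.7 kip·in.
M_n = 1847.7/12 = 153.98 kip·ft.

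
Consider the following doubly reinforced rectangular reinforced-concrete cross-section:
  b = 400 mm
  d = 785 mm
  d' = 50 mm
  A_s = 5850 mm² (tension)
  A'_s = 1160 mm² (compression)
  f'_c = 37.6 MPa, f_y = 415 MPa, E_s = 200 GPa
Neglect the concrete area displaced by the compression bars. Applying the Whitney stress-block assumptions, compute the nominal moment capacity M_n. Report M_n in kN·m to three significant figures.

M_n ≈ 1730 kN·m

Assume both tension and compression steel yield.
Net tension couple steel: A_s − A'_s = 4690 mm².
a = (A_s − A'_s) f_y / (0.85 f'_c b) = 1946350/(0.85 × 37.6 × 400) = 152.25 mm.
c = a/β₁ = 152.25/0.781 = 194.94 mm; ε'_s = 0.003(c − d')/c = 0.0022 ≥ f_y/E_s = 0.0021, so compression steel does yield.
M_n = (A_s − A'_s) f_y (d − a/2) + A'_s f_y (d − d') = [1946350 × (785 − 76.125) + 481400 × (785 − 50)] × 10⁻⁶ = 1379.72 + 353.83 = 1733.55 kN·m.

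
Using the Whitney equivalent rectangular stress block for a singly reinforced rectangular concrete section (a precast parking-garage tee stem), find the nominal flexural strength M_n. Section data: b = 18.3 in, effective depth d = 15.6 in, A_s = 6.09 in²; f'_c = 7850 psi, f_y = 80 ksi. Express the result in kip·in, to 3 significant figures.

M_n ≈ 6630 kip·in

T = A_s f_y = 6.09 × 80 = 487.2 kips.
a = T/(0.85 f'_c b) = 487.2/(0.85 × 7.85 × 18.3) = 3.990 in.
M_n = T(d − a/2) = 487.2 × (15.6 − 1.995) = 6628.4 kip·in.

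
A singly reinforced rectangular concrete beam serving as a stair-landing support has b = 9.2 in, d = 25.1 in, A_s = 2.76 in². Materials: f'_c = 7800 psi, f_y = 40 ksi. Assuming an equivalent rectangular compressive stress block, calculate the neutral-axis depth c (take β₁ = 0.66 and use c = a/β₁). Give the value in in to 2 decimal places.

c ≈ 2.74 in

T = A_s f_y = 2.76 × 40 = 110.4 kips.
a = T/(0.85 f'_c b) = 110.4/(0.85 × 7.8 × 9.2) = 1.8100 in.
With β₁ = 0.66, c = a/β₁ = 1.8100/0.66 = 2.74 in.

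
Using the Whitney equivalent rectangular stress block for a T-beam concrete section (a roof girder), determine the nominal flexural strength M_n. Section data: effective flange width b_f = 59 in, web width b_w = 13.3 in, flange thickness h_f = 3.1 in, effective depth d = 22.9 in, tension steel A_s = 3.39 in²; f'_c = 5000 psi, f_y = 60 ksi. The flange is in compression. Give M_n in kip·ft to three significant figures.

M_n ≈ 381 kip·ft

Tension: T = A_s f_y = 3.39 × 60 = 203.4 kips.
Try a within the flange: a = T/(0.85 f'_c b_f) = 203.4/(0.85 × 5 × 59) = 0.811 in.
Since a = 0.811 ≤ h_f = 3.1 in, the stress block lies entirely in the flange; analyse as a rectangular beam of width b_f.
M_n = T(d − a/2) = 203.4 × (22.9 − 0.4055) = 4575.4 kip·in.
M_n = 4575.4/12 = 381.28 kip·ft.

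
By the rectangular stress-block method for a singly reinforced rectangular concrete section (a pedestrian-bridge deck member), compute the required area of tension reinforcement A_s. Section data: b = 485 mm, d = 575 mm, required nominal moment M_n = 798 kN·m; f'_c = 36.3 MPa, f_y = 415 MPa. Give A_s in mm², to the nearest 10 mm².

A_s ≈ 3670 mm²

With M_n = 0.85 f'_c a b (d − a/2), solve the quadratic for a:
a = d − √(d² − 2M_n/(0.85 f'_c b)) = 575 − √(575² − 2 × 798×10⁶/(0.85 × 36.3 × 485)) = 101.74 mm.
A_s = 0.85 f'_c a b / f_y = 0.85 × 36.3 × 101.74 × 485 / 415 = 3668.7 mm².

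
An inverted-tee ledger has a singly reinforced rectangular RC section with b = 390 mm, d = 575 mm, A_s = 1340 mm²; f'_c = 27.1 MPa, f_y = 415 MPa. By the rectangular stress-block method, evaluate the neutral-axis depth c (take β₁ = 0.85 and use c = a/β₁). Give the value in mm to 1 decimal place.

T = A_s f_y = 1340 × 415 = 556100 N = 556.1 kN.
Setting C = 0.85 f'_c a b equal to T: a = 556100/(0.85 × 27.1 × 390) = 61.901 mm.
With β₁ = 0.85, c = a/β₁ = 61.901/0.85 = 72.8 mm.

c ≈ 72.8 mm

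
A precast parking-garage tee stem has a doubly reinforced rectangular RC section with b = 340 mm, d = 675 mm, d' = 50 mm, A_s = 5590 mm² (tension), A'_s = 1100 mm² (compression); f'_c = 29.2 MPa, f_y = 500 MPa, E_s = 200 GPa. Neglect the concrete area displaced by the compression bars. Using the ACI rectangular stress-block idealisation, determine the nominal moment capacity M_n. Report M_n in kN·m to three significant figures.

M_n ≈ 1560 kN·m

Assume both tension and compression steel yield.
Net tension couple steel: A_s − A'_s = 4490 mm².
a = (A_s − A'_s) f_y / (0.85 f'_c b) = 2245000/(0.85 × 29.2 × 340) = 266.03 mm.
c = a/β₁ = 266.03/0.841 = 316.33 mm; ε'_s = 0.003(c − d')/c = 0.0025 ≥ f_y/E_s = 0.0025, so compression steel does yield.
M_n = (A_s − A'_s) f_y (d − a/2) + A'_s f_y (d − d') = [2245000 × (675 − 133.015) + 550000 × (675 − 50)] × 10⁻⁶ = 1216.76 + 343.75 = 1560.51 kN·m.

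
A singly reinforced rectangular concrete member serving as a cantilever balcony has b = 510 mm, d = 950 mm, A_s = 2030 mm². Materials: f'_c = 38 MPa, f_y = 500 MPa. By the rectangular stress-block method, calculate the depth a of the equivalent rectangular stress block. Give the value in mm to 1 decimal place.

T = A_s f_y = 2030 × 500 = 1015000 N = 1015 kN.
Setting C = 0.85 f'_c a b equal to T: a = 1015000/(0.85 × 38 × 510) = 61.6 mm.

a ≈ 61.6 mm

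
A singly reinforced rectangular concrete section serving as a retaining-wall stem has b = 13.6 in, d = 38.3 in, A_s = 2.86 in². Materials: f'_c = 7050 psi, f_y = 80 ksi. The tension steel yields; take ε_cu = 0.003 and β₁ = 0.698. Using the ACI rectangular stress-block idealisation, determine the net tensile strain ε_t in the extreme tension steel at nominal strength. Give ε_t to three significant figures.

ε_t ≈ 0.0256

a = A_s f_y/(0.85 f'_c b) = 2.807 in.
β₁ = 0.698, so c = a/β₁ = 2.807/0.698 = 4.021 in.
From the linear strain diagram with ε_cu = 0.003: ε_t = 0.003 (d − c)/c = 0.003 × (38.3 − 4.021)/4.021 = 0.0256.
Since ε_t ≥ 0.005, the section is tension-controlled.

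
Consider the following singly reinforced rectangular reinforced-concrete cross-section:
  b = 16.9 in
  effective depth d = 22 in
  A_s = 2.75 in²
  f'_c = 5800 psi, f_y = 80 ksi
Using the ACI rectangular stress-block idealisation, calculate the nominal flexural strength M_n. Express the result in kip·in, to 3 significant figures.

M_n ≈ 4550 kip·in

T = A_s f_y = 2.75 × 80 = 220 kips.
a = T/(0.85 f'_c b) = 220/(0.85 × 5.8 × 16.9) = 2.641 in.
M_n = T(d − a/2) = 220 × (22 − 1.3205) = 4549.5 kip·in.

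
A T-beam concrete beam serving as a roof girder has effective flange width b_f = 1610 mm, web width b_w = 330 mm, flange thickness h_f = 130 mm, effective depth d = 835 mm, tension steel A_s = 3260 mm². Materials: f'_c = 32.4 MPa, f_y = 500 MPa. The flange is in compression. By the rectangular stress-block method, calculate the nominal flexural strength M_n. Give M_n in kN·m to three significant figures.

Tension: T = A_s f_y = 3260 × 500 = 1630000 N.
Try a within the flange: a = T/(0.85 f'_c b_f) = 1630000/(0.85 × 32.4 × 1610) = 36.76 mm.
Since a = 36.76 ≤ h_f = 130 mm, the stress block lies entirely in the flange; analyse as a rectangular beam of width b_f.
M_n = T(d − a/2) = 1630000 × (835 − 18.38) = 1331.09 × 10⁶ N·mm.
M_n = 1331.09 kN·m.

M_n ≈ 1330 kN·m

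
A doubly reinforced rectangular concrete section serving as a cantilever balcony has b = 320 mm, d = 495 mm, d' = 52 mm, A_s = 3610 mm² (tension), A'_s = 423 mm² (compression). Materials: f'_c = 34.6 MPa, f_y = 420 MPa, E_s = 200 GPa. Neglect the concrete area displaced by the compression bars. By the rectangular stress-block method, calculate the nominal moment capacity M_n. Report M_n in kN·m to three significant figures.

M_n ≈ 646 kN·m

Assume both tension and compression steel yield.
Net tension couple steel: A_s − A'_s = 3187 mm².
a = (A_s − A'_s) f_y / (0.85 f'_c b) = 1338540/(0.85 × 34.6 × 320) = 142.23 mm.
c = a/β₁ = 142.23/0.803 = 177.12 mm; ε'_s = 0.003(c − d')/c = 0.0021 ≥ f_y/E_s = 0.0021, so compression steel does yield.
M_n = (A_s − A'_s) f_y (d − a/2) + A'_s f_y (d − d') = [1338540 × (495 − 71.115) + 177660 × (495 − 52)] × 10⁻⁶ = 567.39 + 78.70 = 646.09 kN·m.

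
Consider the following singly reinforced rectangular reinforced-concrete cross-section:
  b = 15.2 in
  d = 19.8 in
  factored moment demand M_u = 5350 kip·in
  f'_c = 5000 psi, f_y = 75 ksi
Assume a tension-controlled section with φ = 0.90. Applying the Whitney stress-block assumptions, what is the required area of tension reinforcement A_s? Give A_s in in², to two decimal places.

A_s ≈ 4.63 in²

M_n = M_u/φ = 5350/0.90 = 5944.44 kip·in.
From M_n = 0.85 f'_c a b (d − a/2):
a = d − √(d² − 2M_n/(0.85 f'_c b)) = 19.8 − √(19.8² − 2 × 5944.44/(0.85 × 5 × 15.2)) = 5.378 in.
A_s = 0.85 f'_c a b / f_y = 0.85 × 5 × 5.378 × 15.2 / 75 = 4.632 in².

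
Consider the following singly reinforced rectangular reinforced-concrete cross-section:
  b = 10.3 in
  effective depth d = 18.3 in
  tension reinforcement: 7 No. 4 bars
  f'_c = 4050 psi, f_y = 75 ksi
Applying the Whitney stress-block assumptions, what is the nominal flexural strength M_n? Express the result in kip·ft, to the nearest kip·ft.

A_s = 7 × 0.2 = 1.4 in².
T = A_s f_y = 1.4 × 75 = 105 kips.
a = T/(0.85 f'_c b) = 105/(0.85 × 4.05 × 10.3) = 2.961 in.
M_n = T(d − a/2) = 105 × (18.3 − 1.4805) = 1766.0 kip·in = 1766.0/12 = 147.17 kip·ft.

M_n ≈ 147 kip·ft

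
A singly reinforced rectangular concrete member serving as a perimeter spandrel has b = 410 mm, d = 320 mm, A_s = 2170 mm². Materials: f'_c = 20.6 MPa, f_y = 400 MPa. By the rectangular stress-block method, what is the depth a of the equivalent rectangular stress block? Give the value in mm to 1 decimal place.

a ≈ 120.9 mm

T = A_s f_y = 2170 × 400 = 868000 N = 868 kN.
Setting C = 0.85 f'_c a b equal to T: a = 868000/(0.85 × 20.6 × 410) = 120.9 mm.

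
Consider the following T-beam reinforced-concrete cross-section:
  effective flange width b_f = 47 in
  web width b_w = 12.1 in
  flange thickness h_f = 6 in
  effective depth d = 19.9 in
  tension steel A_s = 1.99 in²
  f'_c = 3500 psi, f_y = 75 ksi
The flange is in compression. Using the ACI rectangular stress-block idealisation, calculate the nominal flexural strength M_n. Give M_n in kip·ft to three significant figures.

M_n ≈ 241 kip·ft

Tension: T = A_s f_y = 1.99 × 75 = 149.25 kips.
Try a within the flange: a = T/(0.85 f'_c b_f) = 149.25/(0.85 × 3.5 × 47) = 1.067 in.
Since a = 1.067 ≤ h_f = 6 in, the stress block lies entirely in the flange; analyse as a rectangular beam of width b_f.
M_n = T(d − a/2) = 149.25 × (19.9 − 0.5335) = 2890.5 kip·in.
M_n = 2890.5/12 = 240.88 kip·ft.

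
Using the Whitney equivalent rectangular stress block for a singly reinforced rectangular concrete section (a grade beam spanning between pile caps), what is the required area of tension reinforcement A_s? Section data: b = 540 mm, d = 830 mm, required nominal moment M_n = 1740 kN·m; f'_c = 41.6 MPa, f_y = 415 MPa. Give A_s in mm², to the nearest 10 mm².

With M_n = 0.85 f'_c a b (d − a/2), solve the quadratic for a:
a = d − √(d² − 2M_n/(0.85 f'_c b)) = 830 − √(830² − 2 × 1740×10⁶/(0.85 × 41.6 × 540)) = 118.21 mm.
A_s = 0.85 f'_c a b / f_y = 0.85 × 41.6 × 118.21 × 540 / 415 = 5438.9 mm².

A_s ≈ 5440 mm²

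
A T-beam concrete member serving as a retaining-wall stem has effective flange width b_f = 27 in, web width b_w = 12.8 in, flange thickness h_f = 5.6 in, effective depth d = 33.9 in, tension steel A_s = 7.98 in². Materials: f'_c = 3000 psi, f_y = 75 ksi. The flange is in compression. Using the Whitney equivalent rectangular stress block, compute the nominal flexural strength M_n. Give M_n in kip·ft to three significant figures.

Tension: T = A_s f_y = 7.98 × 75 = 598.5 kips.
Try a within the flange: a = T/(0.85 f'_c b_f) = 598.5/(0.85 × 3 × 27) = 8.693 in.
a = 8.693 > h_f = 5.6 in: the block extends into the web. Split into flange-overhang and web parts.
C_f = 0.85 f'_c (b_f − b_w) h_f = 0.85 × 3 × (27 − 12.8) × 5.6 = 202.8 kips.
Remaining web compression depth: a_w = (T − C_f)/(0.85 f'_c b_w) = (598.5 − 202.8)/(0.85 × 3 × 12.8) = 12.123 in.
M_n = C_f(d − h_f/2) + (T − C_f)(d − a_w/2) = 202.8 × (33.9 − 2.8) + 395.7 × (33.9 − 6.0615) = 6307.1 + 11015.7 = 17322.8 kip·in.
M_n = 17322.8/12 = 1443.57 kip·ft.

M_n ≈ 1440 kip·ft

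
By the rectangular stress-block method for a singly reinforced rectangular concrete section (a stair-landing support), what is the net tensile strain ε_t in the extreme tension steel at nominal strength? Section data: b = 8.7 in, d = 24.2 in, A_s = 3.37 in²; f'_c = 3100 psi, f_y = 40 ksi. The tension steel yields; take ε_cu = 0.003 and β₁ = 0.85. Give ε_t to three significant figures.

ε_t ≈ 0.00749

a = A_s f_y/(0.85 f'_c b) = 5.880 in.
β₁ = 0.85, so c = a/β₁ = 5.880/0.85 = 6.918 in.
From the linear strain diagram with ε_cu = 0.003: ε_t = 0.003 (d − c)/c = 0.003 × (24.2 − 6.918)/6.918 = 0.00749.
Since ε_t ≥ 0.005, the section is tension-controlled.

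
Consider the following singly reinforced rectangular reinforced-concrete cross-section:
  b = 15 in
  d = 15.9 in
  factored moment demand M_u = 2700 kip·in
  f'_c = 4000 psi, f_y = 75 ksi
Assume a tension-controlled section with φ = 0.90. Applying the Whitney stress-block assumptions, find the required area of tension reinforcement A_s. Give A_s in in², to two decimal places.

A_s ≈ 2.91 in²

M_n = M_u/φ = 2700/0.90 = 3000 kip·in.
From M_n = 0.85 f'_c a b (d − a/2):
a = d − √(d² − 2M_n/(0.85 f'_c b)) = 15.9 − √(15.9² − 2 × 3000/(0.85 × 4 × 15)) = 4.274 in.
A_s = 0.85 f'_c a b / f_y = 0.85 × 4 × 4.274 × 15 / 75 = 2.906 in².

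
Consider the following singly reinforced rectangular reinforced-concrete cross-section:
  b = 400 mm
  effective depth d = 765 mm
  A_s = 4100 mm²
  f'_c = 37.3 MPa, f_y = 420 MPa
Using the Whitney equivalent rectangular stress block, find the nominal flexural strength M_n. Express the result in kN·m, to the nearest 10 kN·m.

T = A_s f_y = 4100 × 420 = 1722000 N = 1722 kN.
From C = T: a = T/(0.85 f'_c b) = 1722000/(0.85 × 37.3 × 400) = 135.78 mm.
M_n = T(d − a/2) = 1722 kN × (765 − 67.89) mm = 1200.42 kN·m.

M_n ≈ 1200 kN·m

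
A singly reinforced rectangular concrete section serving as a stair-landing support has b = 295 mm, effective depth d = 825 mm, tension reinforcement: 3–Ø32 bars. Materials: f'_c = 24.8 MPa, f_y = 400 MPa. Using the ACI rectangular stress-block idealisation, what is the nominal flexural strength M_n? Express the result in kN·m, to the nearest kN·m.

M_n ≈ 721 kN·m

A_s = 3 × 804 = 2412 mm².
T = A_s f_y = 2412 × 400 = 964800 N = 964.8 kN.
From C = T: a = T/(0.85 f'_c b) = 964800/(0.85 × 24.8 × 295) = 155.15 mm.
M_n = T(d − a/2) = 964.8 kN × (825 − 77.575) mm = 721.12 kN·m.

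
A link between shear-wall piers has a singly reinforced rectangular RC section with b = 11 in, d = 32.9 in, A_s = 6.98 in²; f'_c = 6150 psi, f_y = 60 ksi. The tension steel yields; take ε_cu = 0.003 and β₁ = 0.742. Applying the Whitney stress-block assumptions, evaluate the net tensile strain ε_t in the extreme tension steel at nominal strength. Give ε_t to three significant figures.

a = A_s f_y/(0.85 f'_c b) = 7.283 in.
β₁ = 0.742, so c = a/β₁ = 7.283/0.742 = 9.815 in.
From the linear strain diagram with ε_cu = 0.003: ε_t = 0.003 (d − c)/c = 0.003 × (32.9 − 9.815)/9.815 = 0.00706.
Since ε_t ≥ 0.005, the section is tension-controlled.

ε_t ≈ 0.00706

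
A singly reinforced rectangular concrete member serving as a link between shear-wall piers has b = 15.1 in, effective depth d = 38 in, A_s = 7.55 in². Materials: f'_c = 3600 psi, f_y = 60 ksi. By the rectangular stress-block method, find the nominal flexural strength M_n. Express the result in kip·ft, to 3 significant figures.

T = A_s f_y = 7.55 × 60 = 453 kips.
a = T/(0.85 f'_c b) = 453/(0.85 × 3.6 × 15.1) = 9.804 in.
M_n = T(d − a/2) = 453 × (38 − 4.902) = 14993.4 kip·in = 14993.4/12 = 1249.45 kip·ft.

M_n ≈ 1250 kip·ft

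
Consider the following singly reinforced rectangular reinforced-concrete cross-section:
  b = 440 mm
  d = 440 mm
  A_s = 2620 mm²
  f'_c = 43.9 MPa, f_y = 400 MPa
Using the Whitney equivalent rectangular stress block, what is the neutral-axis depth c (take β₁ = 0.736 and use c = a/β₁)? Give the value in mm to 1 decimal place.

T = A_s f_y = 2620 × 400 = 1048000 N = 1048 kN.
Setting C = 0.85 f'_c a b equal to T: a = 1048000/(0.85 × 43.9 × 440) = 63.830 mm.
With β₁ = 0.736, c = a/β₁ = 63.830/0.736 = 86.7 mm.

c ≈ 86.7 mm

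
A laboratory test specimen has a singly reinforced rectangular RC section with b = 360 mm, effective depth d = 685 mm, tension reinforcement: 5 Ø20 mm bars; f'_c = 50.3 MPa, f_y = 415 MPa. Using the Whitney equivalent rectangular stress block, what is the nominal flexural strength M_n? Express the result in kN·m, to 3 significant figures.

M_n ≈ 433 kN·m

A_s = 5 × 314 = 1570 mm².
T = A_s f_y = 1570 × 415 = 651550 N = 651.55 kN.
From C = T: a = T/(0.85 f'_c b) = 651550/(0.85 × 50.3 × 360) = 42.33 mm.
M_n = T(d − a/2) = 651.55 kN × (685 − 21.165) mm = 432.52 kN·m.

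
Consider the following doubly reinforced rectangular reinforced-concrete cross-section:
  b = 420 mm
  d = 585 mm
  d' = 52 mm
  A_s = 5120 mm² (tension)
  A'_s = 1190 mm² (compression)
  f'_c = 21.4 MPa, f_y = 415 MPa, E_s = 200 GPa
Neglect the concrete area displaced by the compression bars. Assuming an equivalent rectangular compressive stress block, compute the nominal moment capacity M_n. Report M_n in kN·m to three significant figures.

Assume both tension and compression steel yield.
Net tension couple steel: A_s − A'_s = 3930 mm².
a = (A_s − A'_s) f_y / (0.85 f'_c b) = 1630950/(0.85 × 21.4 × 420) = 213.48 mm.
c = a/β₁ = 213.48/0.85 = 251.15 mm; ε'_s = 0.003(c − d')/c = 0.0024 ≥ f_y/E_s = 0.0021, so compression steel does yield.
M_n = (A_s − A'_s) f_y (d − a/2) + A'_s f_y (d − d') = [1630950 × (585 − 106.74) + 493850 × (585 − 52)] × 10⁻⁶ = 780.02 + 263.22 = 1043.24 kN·m.

M_n ≈ 1040 kN·m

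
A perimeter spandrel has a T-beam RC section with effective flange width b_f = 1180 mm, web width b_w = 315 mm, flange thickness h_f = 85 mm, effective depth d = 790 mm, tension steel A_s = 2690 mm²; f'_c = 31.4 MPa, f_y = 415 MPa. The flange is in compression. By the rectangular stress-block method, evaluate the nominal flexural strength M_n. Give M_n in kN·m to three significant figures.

M_n ≈ 862 kN·m

Tension: T = A_s f_y = 2690 × 415 = 1116350 N.
Try a within the flange: a = T/(0.85 f'_c b_f) = 1116350/(0.85 × 31.4 × 1180) = 35.45 mm.
Since a = 35.45 ≤ h_f = 85 mm, the stress block lies entirely in the flange; analyse as a rectangular beam of width b_f.
M_n = T(d − a/2) = 1116350 × (790 − 17.725) = 862.13 × 10⁶ N·mm.
M_n = 862.13 kN·m.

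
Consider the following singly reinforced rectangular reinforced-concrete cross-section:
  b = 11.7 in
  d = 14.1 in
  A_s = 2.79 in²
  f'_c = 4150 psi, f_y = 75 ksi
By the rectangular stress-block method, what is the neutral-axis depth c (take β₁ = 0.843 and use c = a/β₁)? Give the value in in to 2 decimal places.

c ≈ 6.01 in

T = A_s f_y = 2.79 × 75 = 209.25 kips.
a = T/(0.85 f'_c b) = 209.25/(0.85 × 4.15 × 11.7) = 5.0701 in.
With β₁ = 0.843, c = a/β₁ = 5.0701/0.843 = 6.01 in.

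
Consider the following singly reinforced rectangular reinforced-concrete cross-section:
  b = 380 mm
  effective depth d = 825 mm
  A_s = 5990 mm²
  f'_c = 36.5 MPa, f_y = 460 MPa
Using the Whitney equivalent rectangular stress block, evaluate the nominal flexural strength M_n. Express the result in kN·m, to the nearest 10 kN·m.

T = A_s f_y = 5990 × 460 = 2755400 N = 2755.4 kN.
From C = T: a = T/(0.85 f'_c b) = 2755400/(0.85 × 36.5 × 380) = 233.72 mm.
M_n = T(d − a/2) = 2755.4 kN × (825 − 116.86) mm = 1951.21 kN·m.

M_n ≈ 1950 kN·m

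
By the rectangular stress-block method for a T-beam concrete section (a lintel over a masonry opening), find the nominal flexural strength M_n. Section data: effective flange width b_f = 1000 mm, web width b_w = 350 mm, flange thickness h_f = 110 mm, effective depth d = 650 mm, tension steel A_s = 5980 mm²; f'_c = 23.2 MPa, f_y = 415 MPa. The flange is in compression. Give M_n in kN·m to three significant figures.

M_n ≈ 1450 kN·m

Tension: T = A_s f_y = 5980 × 415 = 2481700 N.
Try a within the flange: a = T/(0.85 f'_c b_f) = 2481700/(0.85 × 23.2 × 1000) = 125.85 mm.
a = 125.85 > h_f = 110 mm: the block extends into the web. Split into flange-overhang and web parts.
C_f = 0.85 f'_c (b_f − b_w) h_f = 0.85 × 23.2 × (1000 − 350) × 110 = 1409980 N.
Remaining web compression depth: a_w = (T − C_f)/(0.85 f'_c b_w) = (2481700 − 1409980)/(0.85 × 23.2 × 350) = 155.28 mm.
M_n = C_f(d − h_f/2) + (T − C_f)(d − a_w/2) = 1409980 × (650 − 55) + 1071720 × (650 − 77.64) = 838.94 + 613.41 = 1452.35 × 10⁶ N·mm.
M_n = 1452.35 kN·m.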